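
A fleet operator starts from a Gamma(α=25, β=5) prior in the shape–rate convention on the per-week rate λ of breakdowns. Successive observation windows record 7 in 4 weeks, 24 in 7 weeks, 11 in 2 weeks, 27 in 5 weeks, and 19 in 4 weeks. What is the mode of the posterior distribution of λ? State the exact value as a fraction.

Total count: 7 + 24 + 11 + 27 + 19 = 88.
Total exposure: 4 + 7 + 2 + 5 + 4 = 22 weeks.
Posterior: α' = 25 + 88 = 113, β' = 5 + 22 = 27.
Posterior mode = (α'−1)/β' = 112/27.

112/27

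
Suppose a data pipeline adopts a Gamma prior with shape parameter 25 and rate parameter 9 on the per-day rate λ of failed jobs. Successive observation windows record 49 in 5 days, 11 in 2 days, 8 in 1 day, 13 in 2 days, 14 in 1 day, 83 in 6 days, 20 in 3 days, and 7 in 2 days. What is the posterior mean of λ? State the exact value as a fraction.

230/31

Total count: 49 + 11 + 8 + 13 + 14 + 83 + 20 + 7 = 205.
Total exposure: 5 + 2 + 1 + 2 + 1 + 6 + 3 + 2 = 22 days.
Gamma(α, β) with Poisson data over total exposure Σt gives posterior Gamma(α+Σx, β+Σt) = Gamma(230, 31).
Posterior mean = α'/β' = 230/31.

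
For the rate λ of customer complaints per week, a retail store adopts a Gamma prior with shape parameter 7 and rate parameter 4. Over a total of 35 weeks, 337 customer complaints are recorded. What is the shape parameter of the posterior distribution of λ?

344

Total count 337 over total exposure 35 weeks.
Conjugate update: add total count to the shape and total exposure to the rate, giving Gamma(344, 39).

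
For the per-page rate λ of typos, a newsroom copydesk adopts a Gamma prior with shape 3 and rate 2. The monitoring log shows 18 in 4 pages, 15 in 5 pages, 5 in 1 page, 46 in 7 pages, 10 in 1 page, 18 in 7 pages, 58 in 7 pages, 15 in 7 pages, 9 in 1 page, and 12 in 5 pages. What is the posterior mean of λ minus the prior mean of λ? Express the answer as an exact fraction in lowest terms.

Total count: 18 + 15 + 5 + 46 + 10 + 18 + 58 + 15 + 9 + 12 = 206.
Total exposure: 4 + 5 + 1 + 7 + 1 + 7 + 7 + 7 + 1 + 5 = 45 pages.
Conjugate update: add total count to the shape and total exposure to the rate, giving Gamma(209, 47).
Posterior mean = 209/47 = 209/47; prior mean = 3/2 = 3/2. Difference = 209/47 − 3/2 = 277/94.

277/94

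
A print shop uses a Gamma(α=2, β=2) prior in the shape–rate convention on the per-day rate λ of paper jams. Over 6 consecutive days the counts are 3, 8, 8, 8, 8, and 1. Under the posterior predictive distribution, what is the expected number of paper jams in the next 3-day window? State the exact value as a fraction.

Total count: 3 + 8 + 8 + 8 + 8 + 1 = 36.
Total exposure: 6 days.
Conjugate update: add total count to the shape and total exposure to the rate, giving Gamma(38, 8).
Predictive mean over a 3-day window = T·E[λ|data] = 3·38/8 = 57/4.

57/4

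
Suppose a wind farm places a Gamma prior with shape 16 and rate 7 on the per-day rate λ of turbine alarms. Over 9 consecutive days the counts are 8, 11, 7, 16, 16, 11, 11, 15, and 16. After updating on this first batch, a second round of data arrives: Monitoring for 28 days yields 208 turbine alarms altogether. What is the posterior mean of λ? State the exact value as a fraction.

335/44

Total count: 8 + 11 + 7 + 16 + 16 + 11 + 11 + 15 + 16 = 111.
Total exposure: 9 days.
After the first batch: Gamma(16 + 111, 7 + 9) = Gamma(127, 16).
Total count 208 over total exposure 28 days.
After the second batch: Gamma(127 + 208, 16 + 28) = Gamma(335, 44).
Posterior mean = α'/β' = 335/44.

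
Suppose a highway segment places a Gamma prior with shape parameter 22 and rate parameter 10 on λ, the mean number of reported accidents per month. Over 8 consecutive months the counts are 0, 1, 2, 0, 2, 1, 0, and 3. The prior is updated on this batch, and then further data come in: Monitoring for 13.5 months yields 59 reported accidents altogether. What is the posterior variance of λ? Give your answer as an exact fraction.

Total count: 0 + 1 + 2 + 0 + 2 + 1 + 0 + 3 = 9.
Total exposure: 8 months.
After the first batch: Gamma(22 + 9, 10 + 8) = Gamma(31, 18).
Total count 59 over total exposure 13.5 months.
After the second batch: Gamma(31 + 59, 18 + 13.5) = Gamma(90, 63/2).
Posterior variance = α'/β'² = 90/(3969/4) = 40/441.

40/441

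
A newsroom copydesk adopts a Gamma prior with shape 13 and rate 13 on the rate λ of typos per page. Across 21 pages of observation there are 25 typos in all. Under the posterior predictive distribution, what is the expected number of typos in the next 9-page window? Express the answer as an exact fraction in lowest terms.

171/17

Total count 25 over total exposure 21 pages.
Gamma(α, β) with Poisson data over total exposure Σt gives posterior Gamma(α+Σx, β+Σt) = Gamma(38, 34).
Predictive mean over a 9-page window = T·E[λ|data] = 9·38/34 = 171/17.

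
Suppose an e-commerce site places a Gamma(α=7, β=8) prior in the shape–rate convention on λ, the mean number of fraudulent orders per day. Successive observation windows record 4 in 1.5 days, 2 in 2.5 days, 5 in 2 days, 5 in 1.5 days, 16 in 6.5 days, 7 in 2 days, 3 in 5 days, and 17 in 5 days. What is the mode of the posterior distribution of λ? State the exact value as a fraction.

65/34

Total count: 4 + 2 + 5 + 5 + 16 + 7 + 3 + 17 = 59.
Total exposure: 1.5 + 2.5 + 2 + 1.5 + 6.5 + 2 + 5 + 5 = 26 days.
By Gamma–Poisson conjugacy, the posterior is Gamma(α + Σx, β + Σt) = Gamma(7 + 59, 8 + 26) = Gamma(66, 34).
Posterior mode = (α'−1)/β' = 65/34.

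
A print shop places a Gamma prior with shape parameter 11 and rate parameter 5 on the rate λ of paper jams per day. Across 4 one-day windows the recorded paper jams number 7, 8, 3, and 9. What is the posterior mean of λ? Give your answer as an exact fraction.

38/9

Total count: 7 + 8 + 3 + 9 = 27.
Total exposure: 4 days.
Gamma(α, β) with Poisson data over total exposure Σt gives posterior Gamma(α+Σx, β+Σt) = Gamma(38, 9).
Posterior mean = α'/β' = 38/9.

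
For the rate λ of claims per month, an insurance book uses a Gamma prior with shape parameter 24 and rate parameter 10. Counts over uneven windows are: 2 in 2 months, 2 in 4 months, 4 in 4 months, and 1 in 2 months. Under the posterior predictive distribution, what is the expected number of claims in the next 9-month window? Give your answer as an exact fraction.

27/2

Total count: 2 + 2 + 4 + 1 = 9.
Total exposure: 2 + 4 + 4 + 2 = 12 months.
Posterior: α' = 24 + 9 = 33, β' = 10 + 12 = 22.
Predictive mean over a 9-month window = T·E[λ|data] = 9·33/22 = 27/2.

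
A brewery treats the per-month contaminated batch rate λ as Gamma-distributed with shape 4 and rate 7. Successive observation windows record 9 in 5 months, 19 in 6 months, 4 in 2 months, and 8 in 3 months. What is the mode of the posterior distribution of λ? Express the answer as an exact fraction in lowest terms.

Total count: 9 + 19 + 4 + 8 = 40.
Total exposure: 5 + 6 + 2 + 3 = 16 months.
Conjugate update: add total count to the shape and total exposure to the rate, giving Gamma(44, 23).
Posterior mode = (α'−1)/β' = 43/23.

43/23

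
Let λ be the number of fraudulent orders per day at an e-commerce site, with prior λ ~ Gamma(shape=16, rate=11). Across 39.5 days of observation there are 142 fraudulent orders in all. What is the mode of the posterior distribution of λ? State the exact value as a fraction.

Total count 142 over total exposure 39.5 days.
Gamma(α, β) with Poisson data over total exposure Σt gives posterior Gamma(α+Σx, β+Σt) = Gamma(158, 101/2).
Posterior mode = (α'−1)/β' = 157/(101/2) = 314/101.

314/101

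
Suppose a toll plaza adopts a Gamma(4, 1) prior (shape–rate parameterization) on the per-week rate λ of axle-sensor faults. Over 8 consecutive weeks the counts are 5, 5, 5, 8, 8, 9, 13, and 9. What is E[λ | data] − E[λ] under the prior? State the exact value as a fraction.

10/3

Total count: 5 + 5 + 5 + 8 + 8 + 9 + 13 + 9 = 62.
Total exposure: 8 weeks.
The Gamma prior is conjugate for the Poisson rate, so λ | data ~ Gamma(4+62, 1+8) = Gamma(66, 9).
Posterior mean = 66/9 = 22/3; prior mean = 4/1 = 4. Difference = 22/3 − 4 = 10/3.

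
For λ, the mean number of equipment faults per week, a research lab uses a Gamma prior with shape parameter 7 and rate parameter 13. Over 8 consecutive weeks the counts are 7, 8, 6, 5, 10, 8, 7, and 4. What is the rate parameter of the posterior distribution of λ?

21

Total count: 7 + 8 + 6 + 5 + 10 + 8 + 7 + 4 = 55.
Total exposure: 8 weeks.
By Gamma–Poisson conjugacy, the posterior is Gamma(α + Σx, β + Σt) = Gamma(7 + 55, 13 + 8) = Gamma(62, 21).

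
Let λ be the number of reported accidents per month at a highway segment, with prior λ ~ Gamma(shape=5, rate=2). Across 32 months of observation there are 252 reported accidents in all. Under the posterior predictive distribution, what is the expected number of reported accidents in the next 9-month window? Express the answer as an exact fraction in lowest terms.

Total count 252 over total exposure 32 months.
Posterior: α' = 5 + 252 = 257, β' = 2 + 32 = 34.
Predictive mean over a 9-month window = T·E[λ|data] = 9·257/34 = 2313/34.

2313/34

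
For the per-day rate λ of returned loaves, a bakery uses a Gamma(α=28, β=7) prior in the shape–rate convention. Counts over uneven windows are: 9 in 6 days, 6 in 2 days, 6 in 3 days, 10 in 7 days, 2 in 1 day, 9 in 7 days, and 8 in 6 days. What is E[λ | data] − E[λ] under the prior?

Total count: 9 + 6 + 6 + 10 + 2 + 9 + 8 = 50.
Total exposure: 6 + 2 + 3 + 7 + 1 + 7 + 6 = 32 days.
The Gamma prior is conjugate for the Poisson rate, so λ | data ~ Gamma(28+50, 7+32) = Gamma(78, 39).
Posterior mean = 78/39 = 2; prior mean = 28/7 = 4. Difference = 2 − 4 = -2.

-2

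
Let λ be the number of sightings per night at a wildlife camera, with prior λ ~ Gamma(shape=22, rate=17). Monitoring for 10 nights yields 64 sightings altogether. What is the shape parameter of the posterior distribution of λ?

86

Total count 64 over total exposure 10 nights.
Conjugate update: add total count to the shape and total exposure to the rate, giving Gamma(86, 27).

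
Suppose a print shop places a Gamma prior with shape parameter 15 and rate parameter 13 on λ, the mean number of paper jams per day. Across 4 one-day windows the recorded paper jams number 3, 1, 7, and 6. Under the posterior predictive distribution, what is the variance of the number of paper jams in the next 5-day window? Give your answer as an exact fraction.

Total count: 3 + 1 + 7 + 6 = 17.
Total exposure: 4 days.
Conjugate update: add total count to the shape and total exposure to the rate, giving Gamma(32, 17).
The posterior predictive for a window of length T is Negative Binomial with variance T·α'·(β'+T)/β'² = 5·32·22/289 = 3520/289.

3520/289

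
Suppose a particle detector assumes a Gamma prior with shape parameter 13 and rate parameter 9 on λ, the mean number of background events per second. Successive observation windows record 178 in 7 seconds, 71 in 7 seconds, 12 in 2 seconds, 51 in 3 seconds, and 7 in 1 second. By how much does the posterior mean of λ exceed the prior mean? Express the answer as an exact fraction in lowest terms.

2611/261

Total count: 178 + 71 + 12 + 51 + 7 = 319.
Total exposure: 7 + 7 + 2 + 3 + 1 = 20 seconds.
The Gamma prior is conjugate for the Poisson rate, so λ | data ~ Gamma(13+319, 9+20) = Gamma(332, 29).
Posterior mean = 332/29 = 332/29; prior mean = 13/9 = 13/9. Difference = 332/29 − 13/9 = 2611/261.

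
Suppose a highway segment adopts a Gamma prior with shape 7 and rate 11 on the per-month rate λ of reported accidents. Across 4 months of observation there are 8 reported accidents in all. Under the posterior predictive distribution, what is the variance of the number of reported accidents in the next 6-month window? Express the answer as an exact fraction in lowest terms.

Total count 8 over total exposure 4 months.
By Gamma–Poisson conjugacy, the posterior is Gamma(α + Σx, β + Σt) = Gamma(7 + 8, 11 + 4) = Gamma(15, 15).
The posterior predictive for a window of length T is Negative Binomial with variance T·α'·(β'+T)/β'² = 6·15·21/225 = 42/5.

42/5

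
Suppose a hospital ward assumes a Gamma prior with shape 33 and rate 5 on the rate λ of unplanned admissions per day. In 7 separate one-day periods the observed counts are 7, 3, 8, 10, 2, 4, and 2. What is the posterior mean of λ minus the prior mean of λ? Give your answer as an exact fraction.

-17/20

Total count: 7 + 3 + 8 + 10 + 2 + 4 + 2 = 36.
Total exposure: 7 days.
The Gamma prior is conjugate for the Poisson rate, so λ | data ~ Gamma(33+36, 5+7) = Gamma(69, 12).
Posterior mean = 69/12 = 23/4; prior mean = 33/5 = 33/5. Difference = 23/4 − 33/5 = -17/20.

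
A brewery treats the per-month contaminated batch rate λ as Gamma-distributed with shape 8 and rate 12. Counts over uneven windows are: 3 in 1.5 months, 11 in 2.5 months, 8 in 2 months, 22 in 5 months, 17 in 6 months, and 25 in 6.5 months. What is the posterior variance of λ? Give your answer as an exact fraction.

376/5041

Total count: 3 + 11 + 8 + 22 + 17 + 25 = 86.
Total exposure: 1.5 + 2.5 + 2 + 5 + 6 + 6.5 = 23.5 months.
Conjugate update: add total count to the shape and total exposure to the rate, giving Gamma(94, 71/2).
Posterior variance = α'/β'² = 94/(5041/4) = 376/5041.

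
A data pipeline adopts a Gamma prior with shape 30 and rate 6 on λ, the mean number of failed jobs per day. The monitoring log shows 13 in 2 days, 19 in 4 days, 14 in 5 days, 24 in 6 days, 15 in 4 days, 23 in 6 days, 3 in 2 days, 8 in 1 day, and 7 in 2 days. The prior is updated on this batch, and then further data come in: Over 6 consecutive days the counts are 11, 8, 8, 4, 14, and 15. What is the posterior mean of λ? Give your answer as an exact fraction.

Total count: 13 + 19 + 14 + 24 + 15 + 23 + 3 + 8 + 7 = 126.
Total exposure: 2 + 4 + 5 + 6 + 4 + 6 + 2 + 1 + 2 = 32 days.
After the first batch: Gamma(30 + 126, 6 + 32) = Gamma(156, 38).
Total count: 11 + 8 + 8 + 4 + 14 + 15 = 60.
Total exposure: 6 days.
After the second batch: Gamma(156 + 60, 38 + 6) = Gamma(216, 44).
Posterior mean = α'/β' = 216/44 = 54/11.

54/11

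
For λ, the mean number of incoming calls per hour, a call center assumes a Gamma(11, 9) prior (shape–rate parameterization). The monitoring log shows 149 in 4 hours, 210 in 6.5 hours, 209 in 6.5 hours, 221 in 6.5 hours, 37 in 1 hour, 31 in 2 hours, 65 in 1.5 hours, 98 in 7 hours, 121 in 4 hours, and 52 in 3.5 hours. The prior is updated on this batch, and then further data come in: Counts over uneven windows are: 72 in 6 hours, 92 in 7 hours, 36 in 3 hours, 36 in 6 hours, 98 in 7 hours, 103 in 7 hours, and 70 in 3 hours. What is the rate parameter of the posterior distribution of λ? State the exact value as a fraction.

181/2

Total count: 149 + 210 + 209 + 221 + 37 + 31 + 65 + 98 + 121 + 52 = 1193.
Total exposure: 4 + 6.5 + 6.5 + 6.5 + 1 + 2 + 1.5 + 7 + 4 + 3.5 = 42.5 hours.
After the first batch: Gamma(11 + 1193, 9 + 42.5) = Gamma(1204, 103/2).
Total count: 72 + 92 + 36 + 36 + 98 + 103 + 70 = 507.
Total exposure: 6 + 7 + 3 + 6 + 7 + 7 + 3 = 39 hours.
After the second batch: Gamma(1204 + 507, 103/2 + 39) = Gamma(1711, 181/2).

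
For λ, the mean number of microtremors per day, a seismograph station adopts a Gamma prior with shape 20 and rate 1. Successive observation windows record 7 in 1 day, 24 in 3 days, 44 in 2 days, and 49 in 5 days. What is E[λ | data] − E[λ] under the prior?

-8

Total count: 7 + 24 + 44 + 49 = 124.
Total exposure: 1 + 3 + 2 + 5 = 11 days.
Posterior: α' = 20 + 124 = 144, β' = 1 + 11 = 12.
Posterior mean = 144/12 = 12; prior mean = 20/1 = 20. Difference = 12 − 20 = -8.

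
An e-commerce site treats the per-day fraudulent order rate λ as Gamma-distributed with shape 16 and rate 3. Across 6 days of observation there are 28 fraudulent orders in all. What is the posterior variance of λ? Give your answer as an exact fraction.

Total count 28 over total exposure 6 days.
Posterior: α' = 16 + 28 = 44, β' = 3 + 6 = 9.
Posterior variance = α'/β'² = 44/81.

44/81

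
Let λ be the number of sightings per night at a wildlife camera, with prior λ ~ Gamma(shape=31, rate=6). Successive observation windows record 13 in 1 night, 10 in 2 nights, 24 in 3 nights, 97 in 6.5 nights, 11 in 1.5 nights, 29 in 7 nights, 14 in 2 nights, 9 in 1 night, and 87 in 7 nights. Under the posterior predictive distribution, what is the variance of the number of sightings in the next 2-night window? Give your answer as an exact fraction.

Total count: 13 + 10 + 24 + 97 + 11 + 29 + 14 + 9 + 87 = 294.
Total exposure: 1 + 2 + 3 + 6.5 + 1.5 + 7 + 2 + 1 + 7 = 31 nights.
Conjugate update: add total count to the shape and total exposure to the rate, giving Gamma(325, 37).
The posterior predictive for a window of length T is Negative Binomial with variance T·α'·(β'+T)/β'² = 2·325·39/1369 = 25350/1369.

25350/1369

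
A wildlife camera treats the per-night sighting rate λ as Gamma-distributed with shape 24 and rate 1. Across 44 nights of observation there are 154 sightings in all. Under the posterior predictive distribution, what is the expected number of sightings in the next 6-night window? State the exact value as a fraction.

Total count 154 over total exposure 44 nights.
Posterior: α' = 24 + 154 = 178, β' = 1 + 44 = 45.
Predictive mean over a 6-night window = T·E[λ|data] = 6·178/45 = 356/15.

356/15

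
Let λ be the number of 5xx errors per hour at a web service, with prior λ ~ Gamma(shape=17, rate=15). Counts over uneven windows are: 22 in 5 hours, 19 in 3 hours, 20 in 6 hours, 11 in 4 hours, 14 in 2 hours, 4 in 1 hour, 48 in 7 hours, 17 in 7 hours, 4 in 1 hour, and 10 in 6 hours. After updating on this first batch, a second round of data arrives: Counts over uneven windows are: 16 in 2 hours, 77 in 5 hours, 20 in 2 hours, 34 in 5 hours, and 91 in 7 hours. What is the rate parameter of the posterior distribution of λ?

78

Total count: 22 + 19 + 20 + 11 + 14 + 4 + 48 + 17 + 4 + 10 = 169.
Total exposure: 5 + 3 + 6 + 4 + 2 + 1 + 7 + 7 + 1 + 6 = 42 hours.
After the first batch: Gamma(17 + 169, 15 + 42) = Gamma(186, 57).
Total count: 16 + 77 + 20 + 34 + 91 = 238.
Total exposure: 2 + 5 + 2 + 5 + 7 = 21 hours.
After the second batch: Gamma(186 + 238, 57 + 21) = Gamma(424, 78).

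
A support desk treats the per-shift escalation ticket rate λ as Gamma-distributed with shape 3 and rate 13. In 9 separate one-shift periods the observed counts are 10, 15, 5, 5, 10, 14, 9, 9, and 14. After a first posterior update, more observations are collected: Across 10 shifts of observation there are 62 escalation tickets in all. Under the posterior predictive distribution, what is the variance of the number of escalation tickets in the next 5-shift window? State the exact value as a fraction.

7215/256

Total count: 10 + 15 + 5 + 5 + 10 + 14 + 9 + 9 + 14 = 91.
Total exposure: 9 shifts.
After the first batch: Gamma(3 + 91, 13 + 9) = Gamma(94, 22).
Total count 62 over total exposure 10 shifts.
After the second batch: Gamma(94 + 62, 22 + 10) = Gamma(156, 32).
The posterior predictive for a window of length T is Negative Binomial with variance T·α'·(β'+T)/β'² = 5·156·37/1024 = 7215/256.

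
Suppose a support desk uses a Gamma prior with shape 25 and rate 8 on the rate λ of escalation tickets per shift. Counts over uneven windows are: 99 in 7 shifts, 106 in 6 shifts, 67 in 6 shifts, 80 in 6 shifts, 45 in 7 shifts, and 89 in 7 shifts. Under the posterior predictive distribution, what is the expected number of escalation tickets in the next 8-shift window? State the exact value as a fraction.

Total count: 99 + 106 + 67 + 80 + 45 + 89 = 486.
Total exposure: 7 + 6 + 6 + 6 + 7 + 7 = 39 shifts.
The Gamma prior is conjugate for the Poisson rate, so λ | data ~ Gamma(25+486, 8+39) = Gamma(511, 47).
Predictive mean over an 8-shift window = T·E[λ|data] = 8·511/47 = 4088/47.

4088/47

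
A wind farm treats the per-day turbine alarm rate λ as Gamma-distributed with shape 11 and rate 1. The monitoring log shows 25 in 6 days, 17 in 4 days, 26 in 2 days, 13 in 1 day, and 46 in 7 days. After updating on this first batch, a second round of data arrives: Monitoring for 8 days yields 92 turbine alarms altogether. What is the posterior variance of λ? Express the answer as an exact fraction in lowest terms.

230/841

Total count: 25 + 17 + 26 + 13 + 46 = 127.
Total exposure: 6 + 4 + 2 + 1 + 7 = 20 days.
After the first batch: Gamma(11 + 127, 1 + 20) = Gamma(138, 21).
Total count 92 over total exposure 8 days.
After the second batch: Gamma(138 + 92, 21 + 8) = Gamma(230, 29).
Posterior variance = α'/β'² = 230/841.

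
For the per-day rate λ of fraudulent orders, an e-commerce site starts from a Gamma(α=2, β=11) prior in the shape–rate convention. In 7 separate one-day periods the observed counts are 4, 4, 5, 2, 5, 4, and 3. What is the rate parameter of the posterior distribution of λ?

Total count: 4 + 4 + 5 + 2 + 5 + 4 + 3 = 27.
Total exposure: 7 days.
Gamma(α, β) with Poisson data over total exposure Σt gives posterior Gamma(α+Σx, β+Σt) = Gamma(29, 18).

18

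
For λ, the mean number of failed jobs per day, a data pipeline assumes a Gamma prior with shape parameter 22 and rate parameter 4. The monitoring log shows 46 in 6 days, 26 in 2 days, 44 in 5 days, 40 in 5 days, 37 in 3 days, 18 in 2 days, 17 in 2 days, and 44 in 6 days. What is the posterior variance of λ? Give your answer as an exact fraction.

Total count: 46 + 26 + 44 + 40 + 37 + 18 + 17 + 44 = 272.
Total exposure: 6 + 2 + 5 + 5 + 3 + 2 + 2 + 6 = 31 days.
The Gamma prior is conjugate for the Poisson rate, so λ | data ~ Gamma(22+272, 4+31) = Gamma(294, 35).
Posterior variance = α'/β'² = 294/1225 = 6/25.

6/25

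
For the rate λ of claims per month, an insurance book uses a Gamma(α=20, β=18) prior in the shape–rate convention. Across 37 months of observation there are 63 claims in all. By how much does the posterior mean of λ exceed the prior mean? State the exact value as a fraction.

197/495

Total count 63 over total exposure 37 months.
Conjugate update: add total count to the shape and total exposure to the rate, giving Gamma(83, 55).
Posterior mean = 83/55 = 83/55; prior mean = 20/18 = 10/9. Difference = 83/55 − 10/9 = 197/495.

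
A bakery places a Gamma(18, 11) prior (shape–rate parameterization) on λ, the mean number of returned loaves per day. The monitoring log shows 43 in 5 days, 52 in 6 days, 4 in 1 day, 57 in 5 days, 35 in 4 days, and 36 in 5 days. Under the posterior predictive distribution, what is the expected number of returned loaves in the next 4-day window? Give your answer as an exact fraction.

980/37

Total count: 43 + 52 + 4 + 57 + 35 + 36 = 227.
Total exposure: 5 + 6 + 1 + 5 + 4 + 5 = 26 days.
By Gamma–Poisson conjugacy, the posterior is Gamma(α + Σx, β + Σt) = Gamma(18 + 227, 11 + 26) = Gamma(245, 37).
Predictive mean over a 4-day window = T·E[λ|data] = 4·245/37 = 980/37.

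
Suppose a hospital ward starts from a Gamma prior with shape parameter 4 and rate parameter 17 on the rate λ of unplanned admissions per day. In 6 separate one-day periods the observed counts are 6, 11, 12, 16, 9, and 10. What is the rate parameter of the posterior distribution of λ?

23

Total count: 6 + 11 + 12 + 16 + 9 + 10 = 64.
Total exposure: 6 days.
Posterior: α' = 4 + 64 = 68, β' = 17 + 6 = 23.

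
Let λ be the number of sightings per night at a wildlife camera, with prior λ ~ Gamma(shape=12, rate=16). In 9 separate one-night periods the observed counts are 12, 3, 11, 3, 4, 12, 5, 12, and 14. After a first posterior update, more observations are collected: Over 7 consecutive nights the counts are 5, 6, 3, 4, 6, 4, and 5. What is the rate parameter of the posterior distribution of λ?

32

Total count: 12 + 3 + 11 + 3 + 4 + 12 + 5 + 12 + 14 = 76.
Total exposure: 9 nights.
After the first batch: Gamma(12 + 76, 16 + 9) = Gamma(88, 25).
Total count: 5 + 6 + 3 + 4 + 6 + 4 + 5 = 33.
Total exposure: 7 nights.
After the second batch: Gamma(88 + 33, 25 + 7) = Gamma(121, 32).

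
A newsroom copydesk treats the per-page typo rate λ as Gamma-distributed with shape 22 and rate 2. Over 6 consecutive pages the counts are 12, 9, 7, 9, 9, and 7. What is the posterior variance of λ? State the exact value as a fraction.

75/64

Total count: 12 + 9 + 7 + 9 + 9 + 7 = 53.
Total exposure: 6 pages.
Posterior: α' = 22 + 53 = 75, β' = 2 + 6 = 8.
Posterior variance = α'/β'² = 75/64.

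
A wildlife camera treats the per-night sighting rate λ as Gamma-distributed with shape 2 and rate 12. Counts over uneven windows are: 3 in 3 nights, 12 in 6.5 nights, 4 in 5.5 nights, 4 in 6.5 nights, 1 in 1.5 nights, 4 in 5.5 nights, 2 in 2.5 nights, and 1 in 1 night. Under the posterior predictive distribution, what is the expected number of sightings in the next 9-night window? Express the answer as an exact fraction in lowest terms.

Total count: 3 + 12 + 4 + 4 + 1 + 4 + 2 + 1 = 31.
Total exposure: 3 + 6.5 + 5.5 + 6.5 + 1.5 + 5.5 + 2.5 + 1 = 32 nights.
Gamma(α, β) with Poisson data over total exposure Σt gives posterior Gamma(α+Σx, β+Σt) = Gamma(33, 44).
Predictive mean over a 9-night window = T·E[λ|data] = 9·33/44 = 27/4.

27/4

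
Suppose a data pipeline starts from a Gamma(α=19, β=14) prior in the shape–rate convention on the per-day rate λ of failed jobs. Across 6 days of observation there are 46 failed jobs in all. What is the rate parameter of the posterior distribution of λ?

20

Total count 46 over total exposure 6 days.
Posterior: α' = 19 + 46 = 65, β' = 14 + 6 = 20.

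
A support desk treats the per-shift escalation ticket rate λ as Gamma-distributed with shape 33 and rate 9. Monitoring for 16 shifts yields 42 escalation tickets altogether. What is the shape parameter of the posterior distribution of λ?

Total count 42 over total exposure 16 shifts.
Posterior: α' = 33 + 42 = 75, β' = 9 + 16 = 25.

75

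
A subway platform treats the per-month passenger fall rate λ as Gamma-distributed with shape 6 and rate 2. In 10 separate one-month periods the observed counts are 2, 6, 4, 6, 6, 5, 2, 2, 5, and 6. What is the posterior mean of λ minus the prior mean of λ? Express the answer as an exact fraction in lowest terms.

7/6

Total count: 2 + 6 + 4 + 6 + 6 + 5 + 2 + 2 + 5 + 6 = 44.
Total exposure: 10 months.
Gamma(α, β) with Poisson data over total exposure Σt gives posterior Gamma(α+Σx, β+Σt) = Gamma(50, 12).
Posterior mean = 50/12 = 25/6; prior mean = 6/2 = 3. Difference = 25/6 − 3 = 7/6.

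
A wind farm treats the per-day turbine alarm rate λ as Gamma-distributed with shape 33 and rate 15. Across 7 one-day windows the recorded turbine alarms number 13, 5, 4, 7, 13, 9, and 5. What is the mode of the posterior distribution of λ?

Total count: 13 + 5 + 4 + 7 + 13 + 9 + 5 = 56.
Total exposure: 7 days.
By Gamma–Poisson conjugacy, the posterior is Gamma(α + Σx, β + Σt) = Gamma(33 + 56, 15 + 7) = Gamma(89, 22).
Posterior mode = (α'−1)/β' = 88/22 = 4.

4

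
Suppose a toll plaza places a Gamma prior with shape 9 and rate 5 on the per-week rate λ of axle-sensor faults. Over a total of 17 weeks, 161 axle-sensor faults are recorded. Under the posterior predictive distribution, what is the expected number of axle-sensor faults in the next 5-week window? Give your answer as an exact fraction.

Total count 161 over total exposure 17 weeks.
Gamma(α, β) with Poisson data over total exposure Σt gives posterior Gamma(α+Σx, β+Σt) = Gamma(170, 22).
Predictive mean over a 5-week window = T·E[λ|data] = 5·170/22 = 425/11.

425/11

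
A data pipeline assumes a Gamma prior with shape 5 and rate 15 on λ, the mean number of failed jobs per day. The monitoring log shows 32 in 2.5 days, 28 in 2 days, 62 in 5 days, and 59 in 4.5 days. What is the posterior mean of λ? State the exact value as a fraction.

Total count: 32 + 28 + 62 + 59 = 181.
Total exposure: 2.5 + 2 + 5 + 4.5 = 14 days.
The Gamma prior is conjugate for the Poisson rate, so λ | data ~ Gamma(5+181, 15+14) = Gamma(186, 29).
Posterior mean = α'/β' = 186/29.

186/29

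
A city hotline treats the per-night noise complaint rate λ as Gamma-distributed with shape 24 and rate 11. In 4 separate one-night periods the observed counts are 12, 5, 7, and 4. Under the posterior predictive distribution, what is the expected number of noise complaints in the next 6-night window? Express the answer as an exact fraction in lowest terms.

Total count: 12 + 5 + 7 + 4 = 28.
Total exposure: 4 nights.
The Gamma prior is conjugate for the Poisson rate, so λ | data ~ Gamma(24+28, 11+4) = Gamma(52, 15).
Predictive mean over a 6-night window = T·E[λ|data] = 6·52/15 = 104/5.

104/5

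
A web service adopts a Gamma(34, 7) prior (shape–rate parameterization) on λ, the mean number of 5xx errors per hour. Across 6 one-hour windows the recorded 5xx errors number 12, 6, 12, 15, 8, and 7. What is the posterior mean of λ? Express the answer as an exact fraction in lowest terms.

94/13

Total count: 12 + 6 + 12 + 15 + 8 + 7 = 60.
Total exposure: 6 hours.
Posterior: α' = 34 + 60 = 94, β' = 7 + 6 = 13.
Posterior mean = α'/β' = 94/13.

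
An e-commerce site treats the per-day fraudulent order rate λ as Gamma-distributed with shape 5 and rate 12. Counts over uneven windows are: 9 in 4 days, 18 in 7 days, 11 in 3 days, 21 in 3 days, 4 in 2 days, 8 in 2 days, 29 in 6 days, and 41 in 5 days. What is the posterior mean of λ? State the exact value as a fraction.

Total count: 9 + 18 + 11 + 21 + 4 + 8 + 29 + 41 = 141.
Total exposure: 4 + 7 + 3 + 3 + 2 + 2 + 6 + 5 = 32 days.
Gamma(α, β) with Poisson data over total exposure Σt gives posterior Gamma(α+Σx, β+Σt) = Gamma(146, 44).
Posterior mean = α'/β' = 146/44 = 73/22.

73/22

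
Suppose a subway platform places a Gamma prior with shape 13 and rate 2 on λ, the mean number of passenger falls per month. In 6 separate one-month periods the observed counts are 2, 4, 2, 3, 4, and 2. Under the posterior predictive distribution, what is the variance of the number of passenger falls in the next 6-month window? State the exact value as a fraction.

315/8

Total count: 2 + 4 + 2 + 3 + 4 + 2 = 17.
Total exposure: 6 months.
Posterior: α' = 13 + 17 = 30, β' = 2 + 6 = 8.
The posterior predictive for a window of length T is Negative Binomial with variance T·α'·(β'+T)/β'² = 6·30·14/64 = 315/8.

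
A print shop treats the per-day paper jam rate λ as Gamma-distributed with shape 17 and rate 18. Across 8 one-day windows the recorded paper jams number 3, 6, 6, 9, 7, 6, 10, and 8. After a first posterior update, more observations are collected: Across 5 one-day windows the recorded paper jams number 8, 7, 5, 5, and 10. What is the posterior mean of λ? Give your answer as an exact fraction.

Total count: 3 + 6 + 6 + 9 + 7 + 6 + 10 + 8 = 55.
Total exposure: 8 days.
After the first batch: Gamma(17 + 55, 18 + 8) = Gamma(72, 26).
Total count: 8 + 7 + 5 + 5 + 10 = 35.
Total exposure: 5 days.
After the second batch: Gamma(72 + 35, 26 + 5) = Gamma(107, 31).
Posterior mean = α'/β' = 107/31.

107/31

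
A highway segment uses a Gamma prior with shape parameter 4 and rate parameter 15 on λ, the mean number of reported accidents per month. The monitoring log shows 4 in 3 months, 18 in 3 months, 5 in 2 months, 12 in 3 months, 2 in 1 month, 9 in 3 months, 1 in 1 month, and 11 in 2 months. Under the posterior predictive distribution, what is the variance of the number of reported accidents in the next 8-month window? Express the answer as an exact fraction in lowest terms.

656/33

Total count: 4 + 18 + 5 + 12 + 2 + 9 + 1 + 11 = 62.
Total exposure: 3 + 3 + 2 + 3 + 1 + 3 + 1 + 2 = 18 months.
Gamma(α, β) with Poisson data over total exposure Σt gives posterior Gamma(α+Σx, β+Σt) = Gamma(66, 33).
The posterior predictive for a window of length T is Negative Binomial with variance T·α'·(β'+T)/β'² = 8·66·41/1089 = 656/33.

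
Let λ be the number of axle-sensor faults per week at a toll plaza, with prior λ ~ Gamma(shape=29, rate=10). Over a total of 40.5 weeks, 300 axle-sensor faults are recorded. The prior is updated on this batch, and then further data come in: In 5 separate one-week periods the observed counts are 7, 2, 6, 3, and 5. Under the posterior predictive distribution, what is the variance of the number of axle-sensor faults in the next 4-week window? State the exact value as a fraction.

Total count 300 over total exposure 40.5 weeks.
After the first batch: Gamma(29 + 300, 10 + 40.5) = Gamma(329, 101/2).
Total count: 7 + 2 + 6 + 3 + 5 = 23.
Total exposure: 5 weeks.
After the second batch: Gamma(329 + 23, 101/2 + 5) = Gamma(352, 111/2).
The posterior predictive for a window of length T is Negative Binomial with variance T·α'·(β'+T)/β'² = 4·352·(119/2)/(12321/4) = 335104/12321.

335104/12321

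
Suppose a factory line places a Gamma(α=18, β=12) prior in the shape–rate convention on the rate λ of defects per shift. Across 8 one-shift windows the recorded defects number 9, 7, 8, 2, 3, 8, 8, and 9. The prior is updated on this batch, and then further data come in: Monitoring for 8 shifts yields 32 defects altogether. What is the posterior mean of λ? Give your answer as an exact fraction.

26/7

Total count: 9 + 7 + 8 + 2 + 3 + 8 + 8 + 9 = 54.
Total exposure: 8 shifts.
After the first batch: Gamma(18 + 54, 12 + 8) = Gamma(72, 20).
Total count 32 over total exposure 8 shifts.
After the second batch: Gamma(72 + 32, 20 + 8) = Gamma(104, 28).
Posterior mean = α'/β' = 104/28 = 26/7.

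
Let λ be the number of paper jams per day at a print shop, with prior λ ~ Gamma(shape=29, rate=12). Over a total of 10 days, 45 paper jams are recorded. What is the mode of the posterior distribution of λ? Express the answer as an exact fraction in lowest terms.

73/22

Total count 45 over total exposure 10 days.
Gamma(α, β) with Poisson data over total exposure Σt gives posterior Gamma(α+Σx, β+Σt) = Gamma(74, 22).
Posterior mode = (α'−1)/β' = 73/22.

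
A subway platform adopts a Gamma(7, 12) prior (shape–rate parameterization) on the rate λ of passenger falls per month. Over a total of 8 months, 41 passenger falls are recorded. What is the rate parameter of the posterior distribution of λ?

Total count 41 over total exposure 8 months.
Posterior: α' = 7 + 41 = 48, β' = 12 + 8 = 20.

20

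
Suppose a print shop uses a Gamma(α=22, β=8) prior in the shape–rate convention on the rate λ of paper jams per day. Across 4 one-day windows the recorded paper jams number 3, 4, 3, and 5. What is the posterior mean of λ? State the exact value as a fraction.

Total count: 3 + 4 + 3 + 5 = 15.
Total exposure: 4 days.
Gamma(α, β) with Poisson data over total exposure Σt gives posterior Gamma(α+Σx, β+Σt) = Gamma(37, 12).
Posterior mean = α'/β' = 37/12.

37/12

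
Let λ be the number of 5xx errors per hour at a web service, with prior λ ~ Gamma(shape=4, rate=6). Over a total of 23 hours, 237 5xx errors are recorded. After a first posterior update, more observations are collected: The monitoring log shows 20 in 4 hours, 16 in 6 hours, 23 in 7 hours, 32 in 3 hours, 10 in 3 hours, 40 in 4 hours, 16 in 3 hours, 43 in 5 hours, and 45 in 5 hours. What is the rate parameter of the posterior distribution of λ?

Total count 237 over total exposure 23 hours.
After the first batch: Gamma(4 + 237, 6 + 23) = Gamma(241, 29).
Total count: 20 + 16 + 23 + 32 + 10 + 40 + 16 + 43 + 45 = 245.
Total exposure: 4 + 6 + 7 + 3 + 3 + 4 + 3 + 5 + 5 = 40 hours.
After the second batch: Gamma(241 + 245, 29 + 40) = Gamma(486, 69).

69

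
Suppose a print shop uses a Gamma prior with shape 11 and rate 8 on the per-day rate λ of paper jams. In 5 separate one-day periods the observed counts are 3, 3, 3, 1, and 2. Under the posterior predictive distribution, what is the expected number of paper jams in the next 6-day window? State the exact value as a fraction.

Total count: 3 + 3 + 3 + 1 + 2 = 12.
Total exposure: 5 days.
The Gamma prior is conjugate for the Poisson rate, so λ | data ~ Gamma(11+12, 8+5) = Gamma(23, 13).
Predictive mean over a 6-day window = T·E[λ|data] = 6·23/13 = 138/13.

138/13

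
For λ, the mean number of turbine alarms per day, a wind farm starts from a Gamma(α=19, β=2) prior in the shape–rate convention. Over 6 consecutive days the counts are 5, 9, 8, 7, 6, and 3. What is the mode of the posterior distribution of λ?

Total count: 5 + 9 + 8 + 7 + 6 + 3 = 38.
Total exposure: 6 days.
The Gamma prior is conjugate for the Poisson rate, so λ | data ~ Gamma(19+38, 2+6) = Gamma(57, 8).
Posterior mode = (α'−1)/β' = 56/8 = 7.

7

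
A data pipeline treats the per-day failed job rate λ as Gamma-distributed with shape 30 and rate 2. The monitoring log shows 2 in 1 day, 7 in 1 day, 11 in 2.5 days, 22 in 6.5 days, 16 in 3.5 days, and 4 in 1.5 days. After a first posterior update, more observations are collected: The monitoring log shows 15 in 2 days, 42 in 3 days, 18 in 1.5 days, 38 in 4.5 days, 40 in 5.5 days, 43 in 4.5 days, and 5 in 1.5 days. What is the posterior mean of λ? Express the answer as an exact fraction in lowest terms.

586/81

Total count: 2 + 7 + 11 + 22 + 16 + 4 = 62.
Total exposure: 1 + 1 + 2.5 + 6.5 + 3.5 + 1.5 = 16 days.
After the first batch: Gamma(30 + 62, 2 + 16) = Gamma(92, 18).
Total count: 15 + 42 + 18 + 38 + 40 + 43 + 5 = 201.
Total exposure: 2 + 3 + 1.5 + 4.5 + 5.5 + 4.5 + 1.5 = 22.5 days.
After the second batch: Gamma(92 + 201, 18 + 22.5) = Gamma(293, 81/2).
Posterior mean = α'/β' = 293/(81/2) = 586/81.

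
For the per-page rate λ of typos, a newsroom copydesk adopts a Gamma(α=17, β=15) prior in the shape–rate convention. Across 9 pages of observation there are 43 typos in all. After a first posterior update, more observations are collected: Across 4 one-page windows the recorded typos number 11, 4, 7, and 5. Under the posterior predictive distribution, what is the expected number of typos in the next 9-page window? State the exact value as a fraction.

Total count 43 over total exposure 9 pages.
After the first batch: Gamma(17 + 43, 15 + 9) = Gamma(60, 24).
Total count: 11 + 4 + 7 + 5 = 27.
Total exposure: 4 pages.
After the second batch: Gamma(60 + 27, 24 + 4) = Gamma(87, 28).
Predictive mean over a 9-page window = T·E[λ|data] = 9·87/28 = 783/28.

783/28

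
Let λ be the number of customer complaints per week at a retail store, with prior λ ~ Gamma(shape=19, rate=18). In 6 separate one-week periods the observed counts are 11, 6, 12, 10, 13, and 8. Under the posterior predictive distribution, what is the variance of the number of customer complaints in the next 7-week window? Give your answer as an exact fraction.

Total count: 11 + 6 + 12 + 10 + 13 + 8 = 60.
Total exposure: 6 weeks.
Posterior: α' = 19 + 60 = 79, β' = 18 + 6 = 24.
The posterior predictive for a window of length T is Negative Binomial with variance T·α'·(β'+T)/β'² = 7·79·31/576 = 17143/576.

17143/576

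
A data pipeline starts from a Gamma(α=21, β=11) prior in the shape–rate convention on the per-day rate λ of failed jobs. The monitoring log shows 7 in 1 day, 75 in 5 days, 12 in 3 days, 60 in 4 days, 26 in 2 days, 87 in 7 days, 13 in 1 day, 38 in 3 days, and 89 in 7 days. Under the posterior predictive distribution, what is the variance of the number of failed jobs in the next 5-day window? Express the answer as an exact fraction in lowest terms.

Total count: 7 + 75 + 12 + 60 + 26 + 87 + 13 + 38 + 89 = 407.
Total exposure: 1 + 5 + 3 + 4 + 2 + 7 + 1 + 3 + 7 = 33 days.
Conjugate update: add total count to the shape and total exposure to the rate, giving Gamma(428, 44).
The posterior predictive for a window of length T is Negative Binomial with variance T·α'·(β'+T)/β'² = 5·428·49/1936 = 26215/484.

26215/484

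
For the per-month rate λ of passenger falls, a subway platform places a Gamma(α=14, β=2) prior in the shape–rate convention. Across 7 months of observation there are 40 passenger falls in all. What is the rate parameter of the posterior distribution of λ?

Total count 40 over total exposure 7 months.
Gamma(α, β) with Poisson data over total exposure Σt gives posterior Gamma(α+Σx, β+Σt) = Gamma(54, 9).

9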